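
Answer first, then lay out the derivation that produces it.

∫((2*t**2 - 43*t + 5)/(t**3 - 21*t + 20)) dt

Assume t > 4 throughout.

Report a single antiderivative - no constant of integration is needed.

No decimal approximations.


The answer is -5*log(t - 4) + 2*log(t - 1) + 5*log(t + 5).
Step 1. Decompose ∫((2*t**2 - 43*t + 5)/(t**3 - 21*t + 20)) dt by partial fractions, (2*t**2 - 43*t + 5)/(t**3 - 21*t + 20) = 5/(t + 5) + 2/(t - 1) - 5/(t - 4): now ∫(-5/(t - 4)) dt + ∫(2/(t - 1)) dt + ∫(5/(t + 5)) dt.
Step 2. Evaluate the standard form [assuming t > -5]: now 5*log(t + 5) + ∫(-5/(t - 4)) dt + ∫(2/(t - 1)) dt.
Step 3. Evaluate the standard form [assuming t > 1]: now 2*log(t - 1) + 5*log(t + 5) + ∫(-5/(t - 4)) dt.
Step 4. Evaluate the standard form [assuming t > 4]: now -5*log(t - 4) + 2*log(t - 1) + 5*log(t + 5).
Answer: -5*log(t - 4) + 2*log(t - 1) + 5*log(t + 5).


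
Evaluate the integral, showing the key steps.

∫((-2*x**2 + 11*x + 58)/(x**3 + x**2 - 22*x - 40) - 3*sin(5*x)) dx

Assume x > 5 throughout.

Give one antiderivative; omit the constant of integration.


Step 1. Rewrite: now ∫((-2*x**2 + 11*x + 58)/(x**3 + x**2 - 22*x - 40)) dx + ∫(-3*sin(5*x)) dx.
Step 2. Decompose ∫((-2*x**2 + 11*x + 58)/(x**3 + x**2 - 22*x - 40)) dx by partial fractions, (-2*x**2 + 11*x + 58)/(x**3 + x**2 - 22*x - 40) = -1/(x + 4) - 2/(x + 2) + 1/(x - 5): now ∫(1/(x - 5)) dx + ∫(-2/(x + 2)) dx + ∫(-1/(x + 4)) dx + ∫(-3*sin(5*x)) dx.
Step 3. Evaluate the standard form [assuming x > -4]: now -log(x + 4) + ∫(1/(x - 5)) dx + ∫(-2/(x + 2)) dx + ∫(-3*sin(5*x)) dx.
Step 4. Evaluate the standard form [assuming x > 5]: now log(x - 5) - log(x + 4) + ∫(-2/(x + 2)) dx + ∫(-3*sin(5*x)) dx.
Step 5. Evaluate the standard form [assuming x > -2]: now log(x - 5) - 2*log(x + 2) - log(x + 4) + ∫(-3*sin(5*x)) dx.
Step 6. Evaluate the standard form: now log(x - 5) - 2*log(x + 2) - log(x + 4) + 3*cos(5*x)/5.
Answer: log(x - 5) - 2*log(x + 2) - log(x + 4) + 3*cos(5*x)/5.


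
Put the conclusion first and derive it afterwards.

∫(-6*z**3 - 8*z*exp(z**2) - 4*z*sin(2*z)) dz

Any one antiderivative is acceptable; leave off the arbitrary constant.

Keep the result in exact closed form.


The answer is -3*z**4/2 + 2*z*cos(2*z) - 4*exp(z**2) - sin(2*z).
Step 1. Rewrite: now ∫(-6*z**3) dz + ∫(-8*z*exp(z**2)) dz + ∫(-4*z*sin(2*z)) dz.
Step 2. Evaluate the standard form: now -3*z**4/2 + ∫(-8*z*exp(z**2)) dz + ∫(-4*z*sin(2*z)) dz.
Step 3. Substitute u = z**2, turning ∫(-8*z*exp(z**2)) dz into ∫(-4*exp(u)) du: now -3*z**4/2 + ∫(-4*z*sin(2*z)) dz + ∫(-4*exp(u)) du.
Step 4. Evaluate the standard form: now -3*z**4/2 - 4*exp(u) + ∫(-4*z*sin(2*z)) dz.
Step 5. Substitute back u = z**2: now -3*z**4/2 - 4*exp(z**2) + ∫(-4*z*sin(2*z)) dz.
Step 6. Integrate ∫(-4*z*sin(2*z)) dz by parts with u = z, dv = (-4*sin(2*z)) dz, so v = 2*cos(2*z): now -3*z**4/2 + 2*z*cos(2*z) - 4*exp(z**2) + ∫(-2*cos(2*z)) dz.
Step 7. Evaluate the standard form: now -3*z**4/2 + 2*z*cos(2*z) - 4*exp(z**2) - sin(2*z).
Answer: -3*z**4/2 + 2*z*cos(2*z) - 4*exp(z**2) - sin(2*z).


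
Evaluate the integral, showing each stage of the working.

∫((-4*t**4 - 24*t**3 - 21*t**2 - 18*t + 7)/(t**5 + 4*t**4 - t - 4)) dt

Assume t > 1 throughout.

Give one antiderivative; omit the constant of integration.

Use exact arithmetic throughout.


Step 1. Decompose ∫((-4*t**4 - 24*t**3 - 21*t**2 - 18*t + 7)/(t**5 + 4*t**4 - t - 4)) dt by partial fractions, (-4*t**4 - 24*t**3 - 21*t**2 - 18*t + 7)/(t**5 + 4*t**4 - t - 4) = -3/(t**2 + 1) + 1/(t + 4) - 2/(t + 1) - 3/(t - 1): now ∫(-3/(t - 1)) dt + ∫(-2/(t + 1)) dt + ∫(1/(t + 4)) dt + ∫(-3/(t**2 + 1)) dt.
Step 2. Evaluate the standard form [assuming t > -4]: now log(t + 4) + ∫(-3/(t - 1)) dt + ∫(-2/(t + 1)) dt + ∫(-3/(t**2 + 1)) dt.
Step 3. Evaluate the standard form [assuming t > -1]: now -2*log(t + 1) + log(t + 4) + ∫(-3/(t - 1)) dt + ∫(-3/(t**2 + 1)) dt.
Step 4. Evaluate the standard form [assuming t > 1]: now -3*log(t - 1) - 2*log(t + 1) + log(t + 4) + ∫(-3/(t**2 + 1)) dt.
Step 5. Evaluate the standard form: now -3*log(t - 1) - 2*log(t + 1) + log(t + 4) - 3*atan(t).
Answer: -3*log(t - 1) - 2*log(t + 1) + log(t + 4) - 3*atan(t).


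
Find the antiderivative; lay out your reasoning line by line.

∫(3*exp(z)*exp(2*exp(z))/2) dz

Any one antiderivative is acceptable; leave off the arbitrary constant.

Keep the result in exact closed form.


Step 1. Substitute u = exp(z), turning ∫(3*exp(z)*exp(2*exp(z))/2) dz into ∫(3*exp(2*u)/2) du: now ∫(3*exp(2*u)/2) du.
Step 2. Evaluate the standard form: now 3*exp(2*u)/4.
Step 3. Substitute back u = exp(z): now 3*exp(2*exp(z))/4.
Answer: 3*exp(2*exp(z))/4.


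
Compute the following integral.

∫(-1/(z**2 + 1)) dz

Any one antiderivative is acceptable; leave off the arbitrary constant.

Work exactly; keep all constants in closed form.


Answer: -atan(z).


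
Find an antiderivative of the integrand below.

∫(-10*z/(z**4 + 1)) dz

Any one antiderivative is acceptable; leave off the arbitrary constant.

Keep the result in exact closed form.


Answer: -5*atan(z**2).


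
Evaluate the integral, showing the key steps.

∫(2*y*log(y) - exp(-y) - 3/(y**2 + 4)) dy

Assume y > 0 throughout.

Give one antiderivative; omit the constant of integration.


Step 1. Rewrite: now ∫(2*y*log(y)) dy + ∫(-3/(y**2 + 4)) dy + ∫(-exp(-y)) dy.
Step 2. Evaluate the standard form: now ∫(2*y*log(y)) dy + ∫(-3/(y**2 + 4)) dy + exp(-y).
Step 3. Integrate ∫(2*y*log(y)) dy by parts with u = log(y), dv = (2*y) dy, so v = y**2 [assuming y > 0]: now y**2*log(y) + ∫(-y) dy + ∫(-3/(y**2 + 4)) dy + exp(-y).
Step 4. Evaluate the standard form: now y**2*log(y) - y**2/2 + ∫(-3/(y**2 + 4)) dy + exp(-y).
Step 5. Evaluate the standard form: now y**2*log(y) - y**2/2 - 3*atan(y/2)/2 + exp(-y).
Answer: y**2*log(y) - y**2/2 - 3*atan(y/2)/2 + exp(-y).


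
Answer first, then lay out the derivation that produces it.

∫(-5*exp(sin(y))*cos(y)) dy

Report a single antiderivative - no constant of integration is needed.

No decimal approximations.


The answer is -5*exp(sin(y)).
Step 1. Substitute u = sin(y), turning ∫(-5*exp(sin(y))*cos(y)) dy into ∫(-5*exp(u)) du: now ∫(-5*exp(u)) du.
Step 2. Evaluate the standard form: now -5*exp(u).
Step 3. Substitute back u = sin(y): now -5*exp(sin(y)).
Answer: -5*exp(sin(y)).


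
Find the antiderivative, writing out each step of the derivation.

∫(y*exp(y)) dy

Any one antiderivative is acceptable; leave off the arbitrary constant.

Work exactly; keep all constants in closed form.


Step 1. Integrate ∫(y*exp(y)) dy by parts with u = y, dv = (exp(y)) dy, so v = exp(y): now y*exp(y) + ∫(-exp(y)) dy.
Step 2. Evaluate the standard form: now y*exp(y) - exp(y).
Answer: y*exp(y) - exp(y).


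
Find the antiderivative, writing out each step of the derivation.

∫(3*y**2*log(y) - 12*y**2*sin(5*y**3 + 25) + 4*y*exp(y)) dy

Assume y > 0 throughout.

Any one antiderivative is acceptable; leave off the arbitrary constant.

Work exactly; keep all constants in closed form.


Step 1. Rewrite: now ∫(4*y*exp(y)) dy + ∫(3*y**2*log(y)) dy + ∫(-12*y**2*sin(5*y**3 + 25)) dy.
Step 2. Integrate ∫(4*y*exp(y)) dy by parts with u = y, dv = (4*exp(y)) dy, so v = 4*exp(y): now 4*y*exp(y) + ∫(3*y**2*log(y)) dy + ∫(-12*y**2*sin(5*y**3 + 25)) dy + ∫(-4*exp(y)) dy.
Step 3. Evaluate the standard form: now 4*y*exp(y) - 4*exp(y) + ∫(3*y**2*log(y)) dy + ∫(-12*y**2*sin(5*y**3 + 25)) dy.
Step 4. Integrate ∫(3*y**2*log(y)) dy by parts with u = log(y), dv = (3*y**2) dy, so v = y**3 [assuming y > 0]: now y**3*log(y) + 4*y*exp(y) - 4*exp(y) + ∫(-y**2) dy + ∫(-12*y**2*sin(5*y**3 + 25)) dy.
Step 5. Evaluate the standard form: now y**3*log(y) - y**3/3 + 4*y*exp(y) - 4*exp(y) + ∫(-12*y**2*sin(5*y**3 + 25)) dy.
Step 6. Substitute u = y**3 + 5, turning ∫(-12*y**2*sin(5*y**3 + 25)) dy into ∫(-4*sin(5*u)) du: now y**3*log(y) - y**3/3 + 4*y*exp(y) - 4*exp(y) + ∫(-4*sin(5*u)) du.
Step 7. Evaluate the standard form: now y**3*log(y) - y**3/3 + 4*y*exp(y) - 4*exp(y) + 4*cos(5*u)/5.
Step 8. Substitute back u = y**3 + 5: now y**3*log(y) - y**3/3 + 4*y*exp(y) - 4*exp(y) + 4*cos(5*y**3 + 25)/5.
Answer: y**3*log(y) - y**3/3 + 4*y*exp(y) - 4*exp(y) + 4*cos(5*y**3 + 25)/5.


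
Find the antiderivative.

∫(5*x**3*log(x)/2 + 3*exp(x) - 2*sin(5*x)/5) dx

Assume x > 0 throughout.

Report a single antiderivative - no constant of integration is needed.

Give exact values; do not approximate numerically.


Answer: 5*x**4*log(x)/8 - 5*x**4/32 + 3*exp(x) + 2*cos(5*x)/25.


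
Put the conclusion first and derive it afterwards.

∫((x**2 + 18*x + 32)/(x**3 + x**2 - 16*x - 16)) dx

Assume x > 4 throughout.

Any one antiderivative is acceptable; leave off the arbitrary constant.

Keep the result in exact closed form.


The answer is 3*log(x - 4) - log(x + 1) - log(x + 4).
Step 1. Decompose ∫((x**2 + 18*x + 32)/(x**3 + x**2 - 16*x - 16)) dx by partial fractions, (x**2 + 18*x + 32)/(x**3 + x**2 - 16*x - 16) = -1/(x + 4) - 1/(x + 1) + 3/(x - 4): now ∫(3/(x - 4)) dx + ∫(-1/(x + 1)) dx + ∫(-1/(x + 4)) dx.
Step 2. Evaluate the standard form [assuming x > 4]: now 3*log(x - 4) + ∫(-1/(x + 1)) dx + ∫(-1/(x + 4)) dx.
Step 3. Evaluate the standard form [assuming x > -1]: now 3*log(x - 4) - log(x + 1) + ∫(-1/(x + 4)) dx.
Step 4. Evaluate the standard form [assuming x > -4]: now 3*log(x - 4) - log(x + 1) - log(x + 4).
Answer: 3*log(x - 4) - log(x + 1) - log(x + 4).


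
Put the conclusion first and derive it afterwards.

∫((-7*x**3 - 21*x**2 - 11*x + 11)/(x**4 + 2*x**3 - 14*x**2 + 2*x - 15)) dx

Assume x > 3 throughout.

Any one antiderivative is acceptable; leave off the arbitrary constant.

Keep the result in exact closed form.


The answer is -5*log(x - 3) - 2*log(x + 5) - 2*atan(x).
Step 1. Decompose ∫((-7*x**3 - 21*x**2 - 11*x + 11)/(x**4 + 2*x**3 - 14*x**2 + 2*x - 15)) dx by partial fractions, (-7*x**3 - 21*x**2 - 11*x + 11)/(x**4 + 2*x**3 - 14*x**2 + 2*x - 15) = -2/(x**2 + 1) - 2/(x + 5) - 5/(x - 3): now ∫(-5/(x - 3)) dx + ∫(-2/(x + 5)) dx + ∫(-2/(x**2 + 1)) dx.
Step 2. Evaluate the standard form [assuming x > 3]: now -5*log(x - 3) + ∫(-2/(x + 5)) dx + ∫(-2/(x**2 + 1)) dx.
Step 3. Evaluate the standard form [assuming x > -5]: now -5*log(x - 3) - 2*log(x + 5) + ∫(-2/(x**2 + 1)) dx.
Step 4. Evaluate the standard form: now -5*log(x - 3) - 2*log(x + 5) - 2*atan(x).
Answer: -5*log(x - 3) - 2*log(x + 5) - 2*atan(x).


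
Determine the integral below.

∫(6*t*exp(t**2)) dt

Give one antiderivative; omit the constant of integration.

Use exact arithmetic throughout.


Answer: 3*exp(t**2).


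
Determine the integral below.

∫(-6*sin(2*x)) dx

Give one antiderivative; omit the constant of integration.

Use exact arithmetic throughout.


Answer: 3*cos(2*x).


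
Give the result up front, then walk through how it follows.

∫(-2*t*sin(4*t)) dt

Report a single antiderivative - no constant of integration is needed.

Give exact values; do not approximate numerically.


The answer is t*cos(4*t)/2 - sin(4*t)/8.
Step 1. Integrate ∫(-2*t*sin(4*t)) dt by parts with u = t, dv = (-2*sin(4*t)) dt, so v = cos(4*t)/2: now t*cos(4*t)/2 + ∫(-cos(4*t)/2) dt.
Step 2. Evaluate the standard form: now t*cos(4*t)/2 - sin(4*t)/8.
Answer: t*cos(4*t)/2 - sin(4*t)/8.


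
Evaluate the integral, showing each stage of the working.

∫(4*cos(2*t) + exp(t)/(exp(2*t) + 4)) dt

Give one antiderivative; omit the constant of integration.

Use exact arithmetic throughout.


Step 1. Rewrite: now ∫(exp(t)/(exp(2*t) + 4)) dt + ∫(4*cos(2*t)) dt.
Step 2. Evaluate the standard form: now 2*sin(2*t) + ∫(exp(t)/(exp(2*t) + 4)) dt.
Step 3. Substitute u = exp(t), turning ∫(exp(t)/(exp(2*t) + 4)) dt into ∫(1/(u**2 + 4)) du: now 2*sin(2*t) + ∫(1/(u**2 + 4)) du.
Step 4. Evaluate the standard form: now 2*sin(2*t) + atan(u/2)/2.
Step 5. Substitute back u = exp(t): now 2*sin(2*t) + atan(exp(t)/2)/2.
Answer: 2*sin(2*t) + atan(exp(t)/2)/2.


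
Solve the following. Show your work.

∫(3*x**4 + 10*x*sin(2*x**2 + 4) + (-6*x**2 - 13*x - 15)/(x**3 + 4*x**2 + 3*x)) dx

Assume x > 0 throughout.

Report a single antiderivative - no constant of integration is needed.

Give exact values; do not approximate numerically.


Step 1. Rewrite: now ∫(3*x**4) dx + ∫(10*x*sin(2*x**2 + 4)) dx + ∫((-6*x**2 - 13*x - 15)/(x**3 + 4*x**2 + 3*x)) dx.
Step 2. Decompose ∫((-6*x**2 - 13*x - 15)/(x**3 + 4*x**2 + 3*x)) dx by partial fractions, (-6*x**2 - 13*x - 15)/(x**3 + 4*x**2 + 3*x) = -5/(x + 3) + 4/(x + 1) - 5/x: now ∫(-5/x) dx + ∫(3*x**4) dx + ∫(10*x*sin(2*x**2 + 4)) dx + ∫(4/(x + 1)) dx + ∫(-5/(x + 3)) dx.
Step 3. Evaluate the standard form [assuming x > 0]: now -5*log(x) + ∫(3*x**4) dx + ∫(10*x*sin(2*x**2 + 4)) dx + ∫(4/(x + 1)) dx + ∫(-5/(x + 3)) dx.
Step 4. Evaluate the standard form [assuming x > -1]: now -5*log(x) + 4*log(x + 1) + ∫(3*x**4) dx + ∫(10*x*sin(2*x**2 + 4)) dx + ∫(-5/(x + 3)) dx.
Step 5. Evaluate the standard form [assuming x > -3]: now -5*log(x) + 4*log(x + 1) - 5*log(x + 3) + ∫(3*x**4) dx + ∫(10*x*sin(2*x**2 + 4)) dx.
Step 6. Substitute u = x**2 + 2, turning ∫(10*x*sin(2*x**2 + 4)) dx into ∫(5*sin(2*u)) du: now -5*log(x) + 4*log(x + 1) - 5*log(x + 3) + ∫(3*x**4) dx + ∫(5*sin(2*u)) du.
Step 7. Evaluate the standard form: now -5*log(x) + 4*log(x + 1) - 5*log(x + 3) - 5*cos(2*u)/2 + ∫(3*x**4) dx.
Step 8. Substitute back u = x**2 + 2: now -5*log(x) + 4*log(x + 1) - 5*log(x + 3) - 5*cos(2*x**2 + 4)/2 + ∫(3*x**4) dx.
Step 9. Evaluate the standard form: now 3*x**5/5 - 5*log(x) + 4*log(x + 1) - 5*log(x + 3) - 5*cos(2*x**2 + 4)/2.
Answer: 3*x**5/5 - 5*log(x) + 4*log(x + 1) - 5*log(x + 3) - 5*cos(2*x**2 + 4)/2.


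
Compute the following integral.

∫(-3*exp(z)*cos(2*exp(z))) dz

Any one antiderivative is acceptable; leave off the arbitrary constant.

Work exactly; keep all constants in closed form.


Answer: -3*sin(2*exp(z))/2.


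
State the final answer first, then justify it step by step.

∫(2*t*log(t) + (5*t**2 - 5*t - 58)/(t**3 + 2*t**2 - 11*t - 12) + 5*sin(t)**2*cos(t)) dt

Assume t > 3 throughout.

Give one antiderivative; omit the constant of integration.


The answer is t**2*log(t) - t**2/2 - log(t - 3) + 4*log(t + 1) + 2*log(t + 4) + 5*sin(t)**3/3.
Step 1. Rewrite: now ∫(2*t*log(t)) dt + ∫((5*t**2 - 5*t - 58)/(t**3 + 2*t**2 - 11*t - 12)) dt + ∫(5*sin(t)**2*cos(t)) dt.
Step 2. Decompose ∫((5*t**2 - 5*t - 58)/(t**3 + 2*t**2 - 11*t - 12)) dt by partial fractions, (5*t**2 - 5*t - 58)/(t**3 + 2*t**2 - 11*t - 12) = 2/(t + 4) + 4/(t + 1) - 1/(t - 3): now ∫(2*t*log(t)) dt + ∫(5*sin(t)**2*cos(t)) dt + ∫(-1/(t - 3)) dt + ∫(4/(t + 1)) dt + ∫(2/(t + 4)) dt.
Step 3. Evaluate the standard form [assuming t > -1]: now 4*log(t + 1) + ∫(2*t*log(t)) dt + ∫(5*sin(t)**2*cos(t)) dt + ∫(-1/(t - 3)) dt + ∫(2/(t + 4)) dt.
Step 4. Evaluate the standard form [assuming t > -4]: now 4*log(t + 1) + 2*log(t + 4) + ∫(2*t*log(t)) dt + ∫(5*sin(t)**2*cos(t)) dt + ∫(-1/(t - 3)) dt.
Step 5. Evaluate the standard form [assuming t > 3]: now -log(t - 3) + 4*log(t + 1) + 2*log(t + 4) + ∫(2*t*log(t)) dt + ∫(5*sin(t)**2*cos(t)) dt.
Step 6. Substitute u = sin(t), turning ∫(5*sin(t)**2*cos(t)) dt into ∫(5*u**2) du: now -log(t - 3) + 4*log(t + 1) + 2*log(t + 4) + ∫(5*u**2) du + ∫(2*t*log(t)) dt.
Step 7. Evaluate the standard form: now 5*u**3/3 - log(t - 3) + 4*log(t + 1) + 2*log(t + 4) + ∫(2*t*log(t)) dt.
Step 8. Substitute back u = sin(t): now -log(t - 3) + 4*log(t + 1) + 2*log(t + 4) + 5*sin(t)**3/3 + ∫(2*t*log(t)) dt.
Step 9. Integrate ∫(2*t*log(t)) dt by parts with u = log(t), dv = (2*t) dt, so v = t**2 [assuming t > 0]: now t**2*log(t) - log(t - 3) + 4*log(t + 1) + 2*log(t + 4) + 5*sin(t)**3/3 + ∫(-t) dt.
Step 10. Evaluate the standard form: now t**2*log(t) - t**2/2 - log(t - 3) + 4*log(t + 1) + 2*log(t + 4) + 5*sin(t)**3/3.
Answer: t**2*log(t) - t**2/2 - log(t - 3) + 4*log(t + 1) + 2*log(t + 4) + 5*sin(t)**3/3.


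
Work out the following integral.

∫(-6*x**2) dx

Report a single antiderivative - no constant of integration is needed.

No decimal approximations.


Answer: -2*x**3.


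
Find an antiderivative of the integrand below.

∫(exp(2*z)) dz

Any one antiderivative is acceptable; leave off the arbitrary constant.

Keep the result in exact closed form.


Answer: exp(2*z)/2.


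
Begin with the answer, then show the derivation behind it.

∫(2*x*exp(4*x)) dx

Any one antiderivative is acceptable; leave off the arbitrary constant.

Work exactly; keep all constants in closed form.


The answer is x*exp(4*x)/2 - exp(4*x)/8.
Step 1. Integrate ∫(2*x*exp(4*x)) dx by parts with u = x, dv = (2*exp(4*x)) dx, so v = exp(4*x)/2: now x*exp(4*x)/2 + ∫(-exp(4*x)/2) dx.
Step 2. Evaluate the standard form: now x*exp(4*x)/2 - exp(4*x)/8.
Answer: x*exp(4*x)/2 - exp(4*x)/8.


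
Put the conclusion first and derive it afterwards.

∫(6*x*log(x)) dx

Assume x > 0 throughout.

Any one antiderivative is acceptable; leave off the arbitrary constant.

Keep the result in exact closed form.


The answer is 3*x**2*log(x) - 3*x**2/2.
Step 1. Integrate ∫(6*x*log(x)) dx by parts with u = log(x), dv = (6*x) dx, so v = 3*x**2 [assuming x > 0]: now 3*x**2*log(x) + ∫(-3*x) dx.
Step 2. Evaluate the standard form: now 3*x**2*log(x) - 3*x**2/2.
Answer: 3*x**2*log(x) - 3*x**2/2.


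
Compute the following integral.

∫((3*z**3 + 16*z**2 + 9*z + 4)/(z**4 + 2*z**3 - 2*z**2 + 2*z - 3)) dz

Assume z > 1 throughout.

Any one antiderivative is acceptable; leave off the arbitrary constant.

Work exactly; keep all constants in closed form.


Answer: 4*log(z - 1) - log(z + 3) + 3*atan(z).


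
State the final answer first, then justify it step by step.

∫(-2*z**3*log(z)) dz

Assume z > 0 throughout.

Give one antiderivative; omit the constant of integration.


The answer is -z**4*log(z)/2 + z**4/8.
Step 1. Integrate ∫(-2*z**3*log(z)) dz by parts with u = log(z), dv = (-2*z**3) dz, so v = -z**4/2 [assuming z > 0]: now -z**4*log(z)/2 + ∫(z**3/2) dz.
Step 2. Evaluate the standard form: now -z**4*log(z)/2 + z**4/8.
Answer: -z**4*log(z)/2 + z**4/8.


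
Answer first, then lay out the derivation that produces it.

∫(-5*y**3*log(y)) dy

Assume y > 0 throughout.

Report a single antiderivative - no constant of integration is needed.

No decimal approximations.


The answer is -5*y**4*log(y)/4 + 5*y**4/16.
Step 1. Integrate ∫(-5*y**3*log(y)) dy by parts with u = log(y), dv = (-5*y**3) dy, so v = -5*y**4/4 [assuming y > 0]: now -5*y**4*log(y)/4 + ∫(5*y**3/4) dy.
Step 2. Evaluate the standard form: now -5*y**4*log(y)/4 + 5*y**4/16.
Answer: -5*y**4*log(y)/4 + 5*y**4/16.


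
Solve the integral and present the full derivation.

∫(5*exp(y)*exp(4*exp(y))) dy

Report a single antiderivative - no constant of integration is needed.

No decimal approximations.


Step 1. Substitute u = exp(y), turning ∫(5*exp(y)*exp(4*exp(y))) dy into ∫(5*exp(4*u)) du: now ∫(5*exp(4*u)) du.
Step 2. Evaluate the standard form: now 5*exp(4*u)/4.
Step 3. Substitute back u = exp(y): now 5*exp(4*exp(y))/4.
Answer: 5*exp(4*exp(y))/4.


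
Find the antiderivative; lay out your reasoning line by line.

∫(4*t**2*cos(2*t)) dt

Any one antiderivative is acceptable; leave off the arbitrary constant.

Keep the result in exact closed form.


Step 1. Integrate ∫(4*t**2*cos(2*t)) dt by parts with u = t**2, dv = (4*cos(2*t)) dt, so v = 2*sin(2*t): now 2*t**2*sin(2*t) + ∫(-4*t*sin(2*t)) dt.
Step 2. Integrate ∫(-4*t*sin(2*t)) dt by parts with u = t, dv = (-4*sin(2*t)) dt, so v = 2*cos(2*t): now 2*t**2*sin(2*t) + 2*t*cos(2*t) + ∫(-2*cos(2*t)) dt.
Step 3. Evaluate the standard form: now 2*t**2*sin(2*t) + 2*t*cos(2*t) - sin(2*t).
Answer: 2*t**2*sin(2*t) + 2*t*cos(2*t) - sin(2*t).


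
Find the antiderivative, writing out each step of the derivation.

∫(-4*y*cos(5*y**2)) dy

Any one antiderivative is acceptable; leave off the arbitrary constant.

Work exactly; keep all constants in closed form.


Step 1. Substitute u = y**2, turning ∫(-4*y*cos(5*y**2)) dy into ∫(-2*cos(5*u)) du: now ∫(-2*cos(5*u)) du.
Step 2. Evaluate the standard form: now -2*sin(5*u)/5.
Step 3. Substitute back u = y**2: now -2*sin(5*y**2)/5.
Answer: -2*sin(5*y**2)/5.


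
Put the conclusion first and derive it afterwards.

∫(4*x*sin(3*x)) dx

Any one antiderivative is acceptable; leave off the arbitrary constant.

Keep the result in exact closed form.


The answer is -4*x*cos(3*x)/3 + 4*sin(3*x)/9.
Step 1. Integrate ∫(4*x*sin(3*x)) dx by parts with u = x, dv = (4*sin(3*x)) dx, so v = -4*cos(3*x)/3: now -4*x*cos(3*x)/3 + ∫(4*cos(3*x)/3) dx.
Step 2. Evaluate the standard form: now -4*x*cos(3*x)/3 + 4*sin(3*x)/9.
Answer: -4*x*cos(3*x)/3 + 4*sin(3*x)/9.


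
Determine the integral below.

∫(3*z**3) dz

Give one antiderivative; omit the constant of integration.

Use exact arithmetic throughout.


Answer: 3*z**4/4.


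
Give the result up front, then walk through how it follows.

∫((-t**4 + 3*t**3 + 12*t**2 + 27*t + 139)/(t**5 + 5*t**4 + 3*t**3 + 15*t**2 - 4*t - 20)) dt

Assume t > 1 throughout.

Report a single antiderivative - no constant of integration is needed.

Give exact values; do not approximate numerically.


The answer is 3*log(t - 1) - 3*log(t + 1) - log(t + 5) - 3*atan(t/2)/2.
Step 1. Decompose ∫((-t**4 + 3*t**3 + 12*t**2 + 27*t + 139)/(t**5 + 5*t**4 + 3*t**3 + 15*t**2 - 4*t - 20)) dt by partial fractions, (-t**4 + 3*t**3 + 12*t**2 + 27*t + 139)/(t**5 + 5*t**4 + 3*t**3 + 15*t**2 - 4*t - 20) = -3/(t**2 + 4) - 1/(t + 5) - 3/(t + 1) + 3/(t - 1): now ∫(3/(t - 1)) dt + ∫(-3/(t + 1)) dt + ∫(-1/(t + 5)) dt + ∫(-3/(t**2 + 4)) dt.
Step 2. Evaluate the standard form [assuming t > -1]: now -3*log(t + 1) + ∫(3/(t - 1)) dt + ∫(-1/(t + 5)) dt + ∫(-3/(t**2 + 4)) dt.
Step 3. Evaluate the standard form [assuming t > -5]: now -3*log(t + 1) - log(t + 5) + ∫(3/(t - 1)) dt + ∫(-3/(t**2 + 4)) dt.
Step 4. Evaluate the standard form [assuming t > 1]: now 3*log(t - 1) - 3*log(t + 1) - log(t + 5) + ∫(-3/(t**2 + 4)) dt.
Step 5. Evaluate the standard form: now 3*log(t - 1) - 3*log(t + 1) - log(t + 5) - 3*atan(t/2)/2.
Answer: 3*log(t - 1) - 3*log(t + 1) - log(t + 5) - 3*atan(t/2)/2.


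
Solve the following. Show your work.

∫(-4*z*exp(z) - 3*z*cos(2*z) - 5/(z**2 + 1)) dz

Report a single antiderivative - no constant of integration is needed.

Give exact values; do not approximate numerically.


Step 1. Rewrite: now ∫(-4*z*exp(z)) dz + ∫(-3*z*cos(2*z)) dz + ∫(-5/(z**2 + 1)) dz.
Step 2. Integrate ∫(-3*z*cos(2*z)) dz by parts with u = z, dv = (-3*cos(2*z)) dz, so v = -3*sin(2*z)/2: now -3*z*sin(2*z)/2 + ∫(-4*z*exp(z)) dz + ∫(-5/(z**2 + 1)) dz + ∫(3*sin(2*z)/2) dz.
Step 3. Evaluate the standard form: now -3*z*sin(2*z)/2 - 3*cos(2*z)/4 + ∫(-4*z*exp(z)) dz + ∫(-5/(z**2 + 1)) dz.
Step 4. Integrate ∫(-4*z*exp(z)) dz by parts with u = z, dv = (-4*exp(z)) dz, so v = -4*exp(z): now -4*z*exp(z) - 3*z*sin(2*z)/2 - 3*cos(2*z)/4 + ∫(-5/(z**2 + 1)) dz + ∫(4*exp(z)) dz.
Step 5. Evaluate the standard form: now -4*z*exp(z) - 3*z*sin(2*z)/2 + 4*exp(z) - 3*cos(2*z)/4 + ∫(-5/(z**2 + 1)) dz.
Step 6. Evaluate the standard form: now -4*z*exp(z) - 3*z*sin(2*z)/2 + 4*exp(z) - 3*cos(2*z)/4 - 5*atan(z).
Answer: -4*z*exp(z) - 3*z*sin(2*z)/2 + 4*exp(z) - 3*cos(2*z)/4 - 5*atan(z).


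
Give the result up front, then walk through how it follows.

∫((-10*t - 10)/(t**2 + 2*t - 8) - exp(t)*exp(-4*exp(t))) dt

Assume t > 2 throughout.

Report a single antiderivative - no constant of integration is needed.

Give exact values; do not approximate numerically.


The answer is -5*log(t - 2) - 5*log(t + 4) + exp(-4*exp(t))/4.
Step 1. Rewrite: now ∫((-10*t - 10)/(t**2 + 2*t - 8)) dt + ∫(-exp(t)*exp(-4*exp(t))) dt.
Step 2. Decompose ∫((-10*t - 10)/(t**2 + 2*t - 8)) dt by partial fractions, (-10*t - 10)/(t**2 + 2*t - 8) = -5/(t + 4) - 5/(t - 2): now ∫(-exp(t)*exp(-4*exp(t))) dt + ∫(-5/(t - 2)) dt + ∫(-5/(t + 4)) dt.
Step 3. Evaluate the standard form [assuming t > 2]: now -5*log(t - 2) + ∫(-exp(t)*exp(-4*exp(t))) dt + ∫(-5/(t + 4)) dt.
Step 4. Evaluate the standard form [assuming t > -4]: now -5*log(t - 2) - 5*log(t + 4) + ∫(-exp(t)*exp(-4*exp(t))) dt.
Step 5. Substitute u = exp(t), turning ∫(-exp(t)*exp(-4*exp(t))) dt into ∫(-exp(-4*u)) du: now -5*log(t - 2) - 5*log(t + 4) + ∫(-exp(-4*u)) du.
Step 6. Evaluate the standard form: now -5*log(t - 2) - 5*log(t + 4) + exp(-4*u)/4.
Step 7. Substitute back u = exp(t): now -5*log(t - 2) - 5*log(t + 4) + exp(-4*exp(t))/4.
Answer: -5*log(t - 2) - 5*log(t + 4) + exp(-4*exp(t))/4.


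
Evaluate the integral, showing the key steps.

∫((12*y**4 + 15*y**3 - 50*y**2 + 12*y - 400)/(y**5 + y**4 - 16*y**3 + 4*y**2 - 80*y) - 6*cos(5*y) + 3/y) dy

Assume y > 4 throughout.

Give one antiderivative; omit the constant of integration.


Step 1. Rewrite: now ∫(3/y) dy + ∫((12*y**4 + 15*y**3 - 50*y**2 + 12*y - 400)/(y**5 + y**4 - 16*y**3 + 4*y**2 - 80*y)) dy + ∫(-6*cos(5*y)) dy.
Step 2. Evaluate the standard form: now -6*sin(5*y)/5 + ∫(3/y) dy + ∫((12*y**4 + 15*y**3 - 50*y**2 + 12*y - 400)/(y**5 + y**4 - 16*y**3 + 4*y**2 - 80*y)) dy.
Step 3. Decompose ∫((12*y**4 + 15*y**3 - 50*y**2 + 12*y - 400)/(y**5 + y**4 - 16*y**3 + 4*y**2 - 80*y)) dy by partial fractions, (12*y**4 + 15*y**3 - 50*y**2 + 12*y - 400)/(y**5 + y**4 - 16*y**3 + 4*y**2 - 80*y) = 2/(y**2 + 4) + 3/(y + 5) + 4/(y - 4) + 5/y: now -6*sin(5*y)/5 + ∫(3/y) dy + ∫(5/y) dy + ∫(4/(y - 4)) dy + ∫(3/(y + 5)) dy + ∫(2/(y**2 + 4)) dy.
Step 4. Evaluate the standard form [assuming y > 0]: now 5*log(y) - 6*sin(5*y)/5 + ∫(3/y) dy + ∫(4/(y - 4)) dy + ∫(3/(y + 5)) dy + ∫(2/(y**2 + 4)) dy.
Step 5. Evaluate the standard form [assuming y > 4]: now 5*log(y) + 4*log(y - 4) - 6*sin(5*y)/5 + ∫(3/y) dy + ∫(3/(y + 5)) dy + ∫(2/(y**2 + 4)) dy.
Step 6. Evaluate the standard form [assuming y > -5]: now 5*log(y) + 4*log(y - 4) + 3*log(y + 5) - 6*sin(5*y)/5 + ∫(3/y) dy + ∫(2/(y**2 + 4)) dy.
Step 7. Evaluate the standard form: now 5*log(y) + 4*log(y - 4) + 3*log(y + 5) - 6*sin(5*y)/5 + atan(y/2) + ∫(3/y) dy.
Step 8. Evaluate the standard form [assuming y > 0]: now 8*log(y) + 4*log(y - 4) + 3*log(y + 5) - 6*sin(5*y)/5 + atan(y/2).
Answer: 8*log(y) + 4*log(y - 4) + 3*log(y + 5) - 6*sin(5*y)/5 + atan(y/2).


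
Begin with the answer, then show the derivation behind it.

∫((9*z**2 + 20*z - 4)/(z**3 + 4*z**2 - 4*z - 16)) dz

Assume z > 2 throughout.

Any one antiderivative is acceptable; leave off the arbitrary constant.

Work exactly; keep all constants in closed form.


The answer is 3*log(z - 2) + log(z + 2) + 5*log(z + 4).
Step 1. Decompose ∫((9*z**2 + 20*z - 4)/(z**3 + 4*z**2 - 4*z - 16)) dz by partial fractions, (9*z**2 + 20*z - 4)/(z**3 + 4*z**2 - 4*z - 16) = 5/(z + 4) + 1/(z + 2) + 3/(z - 2): now ∫(3/(z - 2)) dz + ∫(1/(z + 2)) dz + ∫(5/(z + 4)) dz.
Step 2. Evaluate the standard form [assuming z > -2]: now log(z + 2) + ∫(3/(z - 2)) dz + ∫(5/(z + 4)) dz.
Step 3. Evaluate the standard form [assuming z > -4]: now log(z + 2) + 5*log(z + 4) + ∫(3/(z - 2)) dz.
Step 4. Evaluate the standard form [assuming z > 2]: now 3*log(z - 2) + log(z + 2) + 5*log(z + 4).
Answer: 3*log(z - 2) + log(z + 2) + 5*log(z + 4).


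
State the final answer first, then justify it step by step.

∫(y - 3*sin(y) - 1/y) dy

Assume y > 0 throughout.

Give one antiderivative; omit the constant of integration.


The answer is y**2/2 - log(y) + 3*cos(y).
Step 1. Rewrite: now ∫(-1/y) dy + ∫(y) dy + ∫(-3*sin(y)) dy.
Step 2. Evaluate the standard form: now y**2/2 + ∫(-1/y) dy + ∫(-3*sin(y)) dy.
Step 3. Evaluate the standard form [assuming y > 0]: now y**2/2 - log(y) + ∫(-3*sin(y)) dy.
Step 4. Evaluate the standard form: now y**2/2 - log(y) + 3*cos(y).
Answer: y**2/2 - log(y) + 3*cos(y).


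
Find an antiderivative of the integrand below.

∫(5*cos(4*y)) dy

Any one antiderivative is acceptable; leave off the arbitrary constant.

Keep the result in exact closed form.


Answer: 5*sin(4*y)/4.


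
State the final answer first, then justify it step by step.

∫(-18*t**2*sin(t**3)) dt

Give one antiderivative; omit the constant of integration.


The answer is 6*cos(t**3).
Step 1. Substitute u = t**3, turning ∫(-18*t**2*sin(t**3)) dt into ∫(-6*sin(u)) du: now ∫(-6*sin(u)) du.
Step 2. Evaluate the standard form: now 6*cos(u).
Step 3. Substitute back u = t**3: now 6*cos(t**3).
Answer: 6*cos(t**3).


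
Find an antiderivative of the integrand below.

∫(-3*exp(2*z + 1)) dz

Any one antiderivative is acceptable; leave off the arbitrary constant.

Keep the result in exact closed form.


Answer: -3*exp(2*z + 1)/2.


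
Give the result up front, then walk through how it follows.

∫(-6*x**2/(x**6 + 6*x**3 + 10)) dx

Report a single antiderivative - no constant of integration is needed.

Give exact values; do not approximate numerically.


The answer is -2*atan(x**3 + 3).
Step 1. Substitute u = x**3 + 3, turning ∫(-6*x**2/(x**6 + 6*x**3 + 10)) dx into ∫(-2/(u**2 + 1)) du: now ∫(-2/(u**2 + 1)) du.
Step 2. Evaluate the standard form: now -2*atan(u).
Step 3. Substitute back u = x**3 + 3: now -2*atan(x**3 + 3).
Answer: -2*atan(x**3 + 3).


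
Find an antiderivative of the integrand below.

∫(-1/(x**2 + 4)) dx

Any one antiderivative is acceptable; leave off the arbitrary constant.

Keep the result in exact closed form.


Answer: -atan(x/2)/2.


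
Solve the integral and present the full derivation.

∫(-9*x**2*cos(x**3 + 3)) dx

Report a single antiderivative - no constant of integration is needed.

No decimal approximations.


Step 1. Substitute u = x**3 + 3, turning ∫(-9*x**2*cos(x**3 + 3)) dx into ∫(-3*cos(u)) du: now ∫(-3*cos(u)) du.
Step 2. Evaluate the standard form: now -3*sin(u).
Step 3. Substitute back u = x**3 + 3: now -3*sin(x**3 + 3).
Answer: -3*sin(x**3 + 3).


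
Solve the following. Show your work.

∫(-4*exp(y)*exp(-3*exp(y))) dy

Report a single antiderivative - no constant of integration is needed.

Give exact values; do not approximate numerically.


Step 1. Substitute u = exp(y), turning ∫(-4*exp(y)*exp(-3*exp(y))) dy into ∫(-4*exp(-3*u)) du: now ∫(-4*exp(-3*u)) du.
Step 2. Evaluate the standard form: now 4*exp(-3*u)/3.
Step 3. Substitute back u = exp(y): now 4*exp(-3*exp(y))/3.
Answer: 4*exp(-3*exp(y))/3.


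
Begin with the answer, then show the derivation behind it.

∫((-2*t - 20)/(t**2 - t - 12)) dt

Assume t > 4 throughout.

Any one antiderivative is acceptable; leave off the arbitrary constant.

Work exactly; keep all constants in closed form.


The answer is -4*log(t - 4) + 2*log(t + 3).
Step 1. Decompose ∫((-2*t - 20)/(t**2 - t - 12)) dt by partial fractions, (-2*t - 20)/(t**2 - t - 12) = 2/(t + 3) - 4/(t - 4): now ∫(-4/(t - 4)) dt + ∫(2/(t + 3)) dt.
Step 2. Evaluate the standard form [assuming t > -3]: now 2*log(t + 3) + ∫(-4/(t - 4)) dt.
Step 3. Evaluate the standard form [assuming t > 4]: now -4*log(t - 4) + 2*log(t + 3).
Answer: -4*log(t - 4) + 2*log(t + 3).


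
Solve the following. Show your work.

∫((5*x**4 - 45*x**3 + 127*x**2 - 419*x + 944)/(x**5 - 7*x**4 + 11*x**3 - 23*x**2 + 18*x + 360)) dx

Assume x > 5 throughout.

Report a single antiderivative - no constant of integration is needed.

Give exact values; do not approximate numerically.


Step 1. Decompose ∫((5*x**4 - 45*x**3 + 127*x**2 - 419*x + 944)/(x**5 - 7*x**4 + 11*x**3 - 23*x**2 + 18*x + 360)) dx by partial fractions, (5*x**4 - 45*x**3 + 127*x**2 - 419*x + 944)/(x**5 - 7*x**4 + 11*x**3 - 23*x**2 + 18*x + 360) = 2/(x**2 + 9) + 5/(x + 2) + 2/(x - 4) - 2/(x - 5): now ∫(-2/(x - 5)) dx + ∫(2/(x - 4)) dx + ∫(5/(x + 2)) dx + ∫(2/(x**2 + 9)) dx.
Step 2. Evaluate the standard form [assuming x > 4]: now 2*log(x - 4) + ∫(-2/(x - 5)) dx + ∫(5/(x + 2)) dx + ∫(2/(x**2 + 9)) dx.
Step 3. Evaluate the standard form [assuming x > -2]: now 2*log(x - 4) + 5*log(x + 2) + ∫(-2/(x - 5)) dx + ∫(2/(x**2 + 9)) dx.
Step 4. Evaluate the standard form [assuming x > 5]: now -2*log(x - 5) + 2*log(x - 4) + 5*log(x + 2) + ∫(2/(x**2 + 9)) dx.
Step 5. Evaluate the standard form: now -2*log(x - 5) + 2*log(x - 4) + 5*log(x + 2) + 2*atan(x/3)/3.
Answer: -2*log(x - 5) + 2*log(x - 4) + 5*log(x + 2) + 2*atan(x/3)/3.


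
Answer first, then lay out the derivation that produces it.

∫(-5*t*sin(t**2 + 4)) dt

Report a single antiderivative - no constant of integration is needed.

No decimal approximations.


The answer is 5*cos(t**2 + 4)/2.
Step 1. Substitute u = t**2 + 4, turning ∫(-5*t*sin(t**2 + 4)) dt into ∫(-5*sin(u)/2) du: now ∫(-5*sin(u)/2) du.
Step 2. Evaluate the standard form: now 5*cos(u)/2.
Step 3. Substitute back u = t**2 + 4: now 5*cos(t**2 + 4)/2.
Answer: 5*cos(t**2 + 4)/2.


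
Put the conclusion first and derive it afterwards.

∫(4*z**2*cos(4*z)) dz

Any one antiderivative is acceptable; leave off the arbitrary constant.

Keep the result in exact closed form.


The answer is z**2*sin(4*z) + z*cos(4*z)/2 - sin(4*z)/8.
Step 1. Integrate ∫(4*z**2*cos(4*z)) dz by parts with u = z**2, dv = (4*cos(4*z)) dz, so v = sin(4*z): now z**2*sin(4*z) + ∫(-2*z*sin(4*z)) dz.
Step 2. Integrate ∫(-2*z*sin(4*z)) dz by parts with u = z, dv = (-2*sin(4*z)) dz, so v = cos(4*z)/2: now z**2*sin(4*z) + z*cos(4*z)/2 + ∫(-cos(4*z)/2) dz.
Step 3. Evaluate the standard form: now z**2*sin(4*z) + z*cos(4*z)/2 - sin(4*z)/8.
Answer: z**2*sin(4*z) + z*cos(4*z)/2 - sin(4*z)/8.


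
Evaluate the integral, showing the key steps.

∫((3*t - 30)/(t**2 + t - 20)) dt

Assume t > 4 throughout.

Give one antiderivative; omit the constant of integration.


Step 1. Decompose ∫((3*t - 30)/(t**2 + t - 20)) dt by partial fractions, (3*t - 30)/(t**2 + t - 20) = 5/(t + 5) - 2/(t - 4): now ∫(-2/(t - 4)) dt + ∫(5/(t + 5)) dt.
Step 2. Evaluate the standard form [assuming t > -5]: now 5*log(t + 5) + ∫(-2/(t - 4)) dt.
Step 3. Evaluate the standard form [assuming t > 4]: now -2*log(t - 4) + 5*log(t + 5).
Answer: -2*log(t - 4) + 5*log(t + 5).


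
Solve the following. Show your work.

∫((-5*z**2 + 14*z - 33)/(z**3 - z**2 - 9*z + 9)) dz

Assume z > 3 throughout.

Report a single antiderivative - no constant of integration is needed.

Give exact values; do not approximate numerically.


Step 1. Decompose ∫((-5*z**2 + 14*z - 33)/(z**3 - z**2 - 9*z + 9)) dz by partial fractions, (-5*z**2 + 14*z - 33)/(z**3 - z**2 - 9*z + 9) = -5/(z + 3) + 3/(z - 1) - 3/(z - 3): now ∫(-3/(z - 3)) dz + ∫(3/(z - 1)) dz + ∫(-5/(z + 3)) dz.
Step 2. Evaluate the standard form [assuming z > -3]: now -5*log(z + 3) + ∫(-3/(z - 3)) dz + ∫(3/(z - 1)) dz.
Step 3. Evaluate the standard form [assuming z > 3]: now -3*log(z - 3) - 5*log(z + 3) + ∫(3/(z - 1)) dz.
Step 4. Evaluate the standard form [assuming z > 1]: now -3*log(z - 3) + 3*log(z - 1) - 5*log(z + 3).
Answer: -3*log(z - 3) + 3*log(z - 1) - 5*log(z + 3).


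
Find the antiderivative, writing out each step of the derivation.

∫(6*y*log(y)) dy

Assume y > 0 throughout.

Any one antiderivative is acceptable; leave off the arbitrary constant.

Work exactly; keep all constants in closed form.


Step 1. Integrate ∫(6*y*log(y)) dy by parts with u = log(y), dv = (6*y) dy, so v = 3*y**2 [assuming y > 0]: now 3*y**2*log(y) + ∫(-3*y) dy.
Step 2. Evaluate the standard form: now 3*y**2*log(y) - 3*y**2/2.
Answer: 3*y**2*log(y) - 3*y**2/2.


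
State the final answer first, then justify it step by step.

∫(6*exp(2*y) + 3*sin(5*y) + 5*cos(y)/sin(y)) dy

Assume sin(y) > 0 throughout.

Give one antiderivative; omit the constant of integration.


The answer is 3*exp(2*y) + 5*log(sin(y)) - 3*cos(5*y)/5.
Step 1. Rewrite: now ∫(5*cos(y)/sin(y)) dy + ∫(6*exp(2*y)) dy + ∫(3*sin(5*y)) dy.
Step 2. Evaluate the standard form: now 3*exp(2*y) + ∫(5*cos(y)/sin(y)) dy + ∫(3*sin(5*y)) dy.
Step 3. Substitute u = sin(y), turning ∫(5*cos(y)/sin(y)) dy into ∫(5/u) du: now 3*exp(2*y) + ∫(5/u) du + ∫(3*sin(5*y)) dy.
Step 4. Evaluate the standard form [assuming u > 0]: now 3*exp(2*y) + 5*log(u) + ∫(3*sin(5*y)) dy.
Step 5. Substitute back u = sin(y): now 3*exp(2*y) + 5*log(sin(y)) + ∫(3*sin(5*y)) dy.
Step 6. Evaluate the standard form: now 3*exp(2*y) + 5*log(sin(y)) - 3*cos(5*y)/5.
Answer: 3*exp(2*y) + 5*log(sin(y)) - 3*cos(5*y)/5.


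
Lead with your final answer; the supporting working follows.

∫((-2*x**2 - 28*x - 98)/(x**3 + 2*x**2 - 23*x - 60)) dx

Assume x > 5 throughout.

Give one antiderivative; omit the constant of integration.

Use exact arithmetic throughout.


The answer is -4*log(x - 5) + 4*log(x + 3) - 2*log(x + 4).
Step 1. Decompose ∫((-2*x**2 - 28*x - 98)/(x**3 + 2*x**2 - 23*x - 60)) dx by partial fractions, (-2*x**2 - 28*x - 98)/(x**3 + 2*x**2 - 23*x - 60) = -2/(x + 4) + 4/(x + 3) - 4/(x - 5): now ∫(-4/(x - 5)) dx + ∫(4/(x + 3)) dx + ∫(-2/(x + 4)) dx.
Step 2. Evaluate the standard form [assuming x > -3]: now 4*log(x + 3) + ∫(-4/(x - 5)) dx + ∫(-2/(x + 4)) dx.
Step 3. Evaluate the standard form [assuming x > 5]: now -4*log(x - 5) + 4*log(x + 3) + ∫(-2/(x + 4)) dx.
Step 4. Evaluate the standard form [assuming x > -4]: now -4*log(x - 5) + 4*log(x + 3) - 2*log(x + 4).
Answer: -4*log(x - 5) + 4*log(x + 3) - 2*log(x + 4).


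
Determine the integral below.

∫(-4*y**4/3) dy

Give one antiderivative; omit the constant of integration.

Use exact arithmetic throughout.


Answer: -4*y**5/15.


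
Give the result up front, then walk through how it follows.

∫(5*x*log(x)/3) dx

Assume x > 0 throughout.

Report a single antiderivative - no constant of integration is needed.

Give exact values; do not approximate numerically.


The answer is 5*x**2*log(x)/6 - 5*x**2/12.
Step 1. Integrate ∫(5*x*log(x)/3) dx by parts with u = log(x), dv = (5*x/3) dx, so v = 5*x**2/6 [assuming x > 0]: now 5*x**2*log(x)/6 + ∫(-5*x/6) dx.
Step 2. Evaluate the standard form: now 5*x**2*log(x)/6 - 5*x**2/12.
Answer: 5*x**2*log(x)/6 - 5*x**2/12.


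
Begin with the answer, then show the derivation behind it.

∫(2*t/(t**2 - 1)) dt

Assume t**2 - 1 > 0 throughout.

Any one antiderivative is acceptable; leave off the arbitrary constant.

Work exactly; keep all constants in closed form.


The answer is log(t**2 - 1).
Step 1. Substitute u = t**2 - 1, turning ∫(2*t/(t**2 - 1)) dt into ∫(1/u) du: now ∫(1/u) du.
Step 2. Evaluate the standard form [assuming u > 0]: now log(u).
Step 3. Substitute back u = t**2 - 1: now log(t**2 - 1).
Answer: log(t**2 - 1).


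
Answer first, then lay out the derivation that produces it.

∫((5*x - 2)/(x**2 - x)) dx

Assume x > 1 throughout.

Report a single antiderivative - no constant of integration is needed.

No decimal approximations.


The answer is 2*log(x) + 3*log(x - 1).
Step 1. Decompose ∫((5*x - 2)/(x**2 - x)) dx by partial fractions, (5*x - 2)/(x**2 - x) = 3/(x - 1) + 2/x: now ∫(2/x) dx + ∫(3/(x - 1)) dx.
Step 2. Evaluate the standard form [assuming x > 1]: now 3*log(x - 1) + ∫(2/x) dx.
Step 3. Evaluate the standard form [assuming x > 0]: now 2*log(x) + 3*log(x - 1).
Answer: 2*log(x) + 3*log(x - 1).


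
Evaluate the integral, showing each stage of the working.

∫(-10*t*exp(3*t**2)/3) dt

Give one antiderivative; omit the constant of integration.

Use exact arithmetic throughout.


Step 1. Substitute u = t**2, turning ∫(-10*t*exp(3*t**2)/3) dt into ∫(-5*exp(3*u)/3) du: now ∫(-5*exp(3*u)/3) du.
Step 2. Evaluate the standard form: now -5*exp(3*u)/9.
Step 3. Substitute back u = t**2: now -5*exp(3*t**2)/9.
Answer: -5*exp(3*t**2)/9.


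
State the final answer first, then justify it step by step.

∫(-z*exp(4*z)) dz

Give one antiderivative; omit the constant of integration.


The answer is -z*exp(4*z)/4 + exp(4*z)/16.
Step 1. Integrate ∫(-z*exp(4*z)) dz by parts with u = z, dv = (-exp(4*z)) dz, so v = -exp(4*z)/4: now -z*exp(4*z)/4 + ∫(exp(4*z)/4) dz.
Step 2. Evaluate the standard form: now -z*exp(4*z)/4 + exp(4*z)/16.
Answer: -z*exp(4*z)/4 + exp(4*z)/16.


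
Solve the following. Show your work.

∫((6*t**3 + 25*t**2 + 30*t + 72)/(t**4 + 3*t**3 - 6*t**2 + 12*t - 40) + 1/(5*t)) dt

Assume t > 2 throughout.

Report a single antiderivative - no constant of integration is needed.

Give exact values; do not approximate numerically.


Step 1. Rewrite: now ∫(1/(5*t)) dt + ∫((6*t**3 + 25*t**2 + 30*t + 72)/(t**4 + 3*t**3 - 6*t**2 + 12*t - 40)) dt.
Step 2. Evaluate the standard form [assuming t > 0]: now log(t)/5 + ∫((6*t**3 + 25*t**2 + 30*t + 72)/(t**4 + 3*t**3 - 6*t**2 + 12*t - 40)) dt.
Step 3. Decompose ∫((6*t**3 + 25*t**2 + 30*t + 72)/(t**4 + 3*t**3 - 6*t**2 + 12*t - 40)) dt by partial fractions, (6*t**3 + 25*t**2 + 30*t + 72)/(t**4 + 3*t**3 - 6*t**2 + 12*t - 40) = 2/(t**2 + 4) + 1/(t + 5) + 5/(t - 2): now log(t)/5 + ∫(5/(t - 2)) dt + ∫(1/(t + 5)) dt + ∫(2/(t**2 + 4)) dt.
Step 4. Evaluate the standard form [assuming t > 2]: now log(t)/5 + 5*log(t - 2) + ∫(1/(t + 5)) dt + ∫(2/(t**2 + 4)) dt.
Step 5. Evaluate the standard form [assuming t > -5]: now log(t)/5 + 5*log(t - 2) + log(t + 5) + ∫(2/(t**2 + 4)) dt.
Step 6. Evaluate the standard form: now log(t)/5 + 5*log(t - 2) + log(t + 5) + atan(t/2).
Answer: log(t)/5 + 5*log(t - 2) + log(t + 5) + atan(t/2).
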